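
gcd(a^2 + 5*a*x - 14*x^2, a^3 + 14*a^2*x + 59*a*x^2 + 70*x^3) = a + 7*x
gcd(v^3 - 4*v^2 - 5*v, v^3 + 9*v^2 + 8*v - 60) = 1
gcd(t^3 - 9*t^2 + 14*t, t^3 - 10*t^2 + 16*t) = t^2 - 2*t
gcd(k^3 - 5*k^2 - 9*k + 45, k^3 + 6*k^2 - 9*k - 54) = k^2 - 9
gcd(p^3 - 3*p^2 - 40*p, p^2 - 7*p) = p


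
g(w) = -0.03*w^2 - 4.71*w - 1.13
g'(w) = -0.06*w - 4.71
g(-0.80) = 2.62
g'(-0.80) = -4.66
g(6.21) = -31.54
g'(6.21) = -5.08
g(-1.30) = 4.94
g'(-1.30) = -4.63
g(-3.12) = 13.27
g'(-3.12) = -4.52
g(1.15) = -6.59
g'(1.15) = -4.78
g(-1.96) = 7.99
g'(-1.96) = -4.59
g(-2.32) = 9.64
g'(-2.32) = -4.57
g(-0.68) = 2.06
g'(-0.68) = -4.67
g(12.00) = -61.97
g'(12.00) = -5.43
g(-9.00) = 38.83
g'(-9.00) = -4.17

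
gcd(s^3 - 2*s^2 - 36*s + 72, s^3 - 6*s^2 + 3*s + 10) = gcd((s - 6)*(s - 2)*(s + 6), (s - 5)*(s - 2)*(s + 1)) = s - 2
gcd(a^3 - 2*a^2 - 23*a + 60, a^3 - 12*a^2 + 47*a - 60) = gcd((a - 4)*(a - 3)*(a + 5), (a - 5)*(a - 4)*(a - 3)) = a^2 - 7*a + 12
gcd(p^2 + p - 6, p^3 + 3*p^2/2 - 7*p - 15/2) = p + 3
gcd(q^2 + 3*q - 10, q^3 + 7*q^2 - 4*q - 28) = q - 2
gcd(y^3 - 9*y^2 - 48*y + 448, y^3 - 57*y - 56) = y^2 - y - 56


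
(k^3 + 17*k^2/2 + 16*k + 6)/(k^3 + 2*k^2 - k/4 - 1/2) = 2*(k + 6)/(2*k - 1)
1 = 1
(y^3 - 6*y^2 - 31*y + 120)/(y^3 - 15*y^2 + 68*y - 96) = (y + 5)/(y - 4)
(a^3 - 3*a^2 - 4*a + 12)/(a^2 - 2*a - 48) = (-a^3 + 3*a^2 + 4*a - 12)/(-a^2 + 2*a + 48)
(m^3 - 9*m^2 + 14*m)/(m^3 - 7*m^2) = (m - 2)/m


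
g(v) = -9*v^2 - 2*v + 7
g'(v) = -18*v - 2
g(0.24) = 6.00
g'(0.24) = -6.32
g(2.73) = -65.54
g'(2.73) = -51.14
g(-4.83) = -193.30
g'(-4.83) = 84.94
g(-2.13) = -29.57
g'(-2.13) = 36.34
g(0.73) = 0.74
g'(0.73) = -15.14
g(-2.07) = -27.42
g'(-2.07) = 35.26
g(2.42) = -50.55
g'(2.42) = -45.56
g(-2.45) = -42.12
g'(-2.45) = 42.10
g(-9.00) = -704.00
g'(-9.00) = 160.00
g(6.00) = -329.00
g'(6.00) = -110.00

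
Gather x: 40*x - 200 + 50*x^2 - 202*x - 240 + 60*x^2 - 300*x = 110*x^2 - 462*x - 440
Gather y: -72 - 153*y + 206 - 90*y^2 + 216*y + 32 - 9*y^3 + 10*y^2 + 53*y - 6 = -9*y^3 - 80*y^2 + 116*y + 160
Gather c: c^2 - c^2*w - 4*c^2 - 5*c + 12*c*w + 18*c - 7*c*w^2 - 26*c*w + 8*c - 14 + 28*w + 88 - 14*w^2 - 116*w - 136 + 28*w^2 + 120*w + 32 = c^2*(-w - 3) + c*(-7*w^2 - 14*w + 21) + 14*w^2 + 32*w - 30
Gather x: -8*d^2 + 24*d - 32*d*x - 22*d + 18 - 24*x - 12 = -8*d^2 + 2*d + x*(-32*d - 24) + 6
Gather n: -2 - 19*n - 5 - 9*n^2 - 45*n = -9*n^2 - 64*n - 7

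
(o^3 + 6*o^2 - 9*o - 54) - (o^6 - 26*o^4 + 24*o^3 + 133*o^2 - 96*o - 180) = -o^6 + 26*o^4 - 23*o^3 - 127*o^2 + 87*o + 126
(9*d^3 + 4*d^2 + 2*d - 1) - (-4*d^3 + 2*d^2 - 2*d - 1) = 13*d^3 + 2*d^2 + 4*d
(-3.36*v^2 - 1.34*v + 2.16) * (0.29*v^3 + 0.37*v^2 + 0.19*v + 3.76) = -0.9744*v^5 - 1.6318*v^4 - 0.5078*v^3 - 12.089*v^2 - 4.628*v + 8.1216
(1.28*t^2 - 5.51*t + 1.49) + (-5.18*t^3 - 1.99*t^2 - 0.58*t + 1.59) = -5.18*t^3 - 0.71*t^2 - 6.09*t + 3.08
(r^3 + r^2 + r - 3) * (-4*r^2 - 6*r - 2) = -4*r^5 - 10*r^4 - 12*r^3 + 4*r^2 + 16*r + 6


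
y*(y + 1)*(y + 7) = y^3 + 8*y^2 + 7*y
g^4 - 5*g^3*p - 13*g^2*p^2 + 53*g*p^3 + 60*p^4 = (g - 5*p)*(g - 4*p)*(g + p)*(g + 3*p)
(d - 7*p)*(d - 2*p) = d^2 - 9*d*p + 14*p^2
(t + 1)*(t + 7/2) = t^2 + 9*t/2 + 7/2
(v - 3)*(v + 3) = v^2 - 9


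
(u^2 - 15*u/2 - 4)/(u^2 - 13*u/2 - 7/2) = (u - 8)/(u - 7)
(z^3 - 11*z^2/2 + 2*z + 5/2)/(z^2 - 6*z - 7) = (-2*z^3 + 11*z^2 - 4*z - 5)/(2*(-z^2 + 6*z + 7))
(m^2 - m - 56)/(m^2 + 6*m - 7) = (m - 8)/(m - 1)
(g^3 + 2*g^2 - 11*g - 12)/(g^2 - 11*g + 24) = (g^2 + 5*g + 4)/(g - 8)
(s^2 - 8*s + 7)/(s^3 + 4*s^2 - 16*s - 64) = (s^2 - 8*s + 7)/(s^3 + 4*s^2 - 16*s - 64)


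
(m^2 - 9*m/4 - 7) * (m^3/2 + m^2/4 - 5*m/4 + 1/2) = m^5/2 - 7*m^4/8 - 85*m^3/16 + 25*m^2/16 + 61*m/8 - 7/2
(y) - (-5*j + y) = 5*j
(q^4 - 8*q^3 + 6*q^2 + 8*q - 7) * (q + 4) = q^5 - 4*q^4 - 26*q^3 + 32*q^2 + 25*q - 28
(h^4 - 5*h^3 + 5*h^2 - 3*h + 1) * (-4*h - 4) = -4*h^5 + 16*h^4 - 8*h^2 + 8*h - 4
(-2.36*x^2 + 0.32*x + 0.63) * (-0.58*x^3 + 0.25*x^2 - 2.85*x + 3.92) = 1.3688*x^5 - 0.7756*x^4 + 6.4406*x^3 - 10.0057*x^2 - 0.5411*x + 2.4696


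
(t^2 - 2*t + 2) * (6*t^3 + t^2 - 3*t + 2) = 6*t^5 - 11*t^4 + 7*t^3 + 10*t^2 - 10*t + 4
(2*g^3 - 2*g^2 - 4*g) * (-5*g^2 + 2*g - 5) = -10*g^5 + 14*g^4 + 6*g^3 + 2*g^2 + 20*g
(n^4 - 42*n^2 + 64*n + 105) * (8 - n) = -n^5 + 8*n^4 + 42*n^3 - 400*n^2 + 407*n + 840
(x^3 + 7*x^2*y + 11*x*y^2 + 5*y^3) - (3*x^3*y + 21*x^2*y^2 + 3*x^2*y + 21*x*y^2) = -3*x^3*y + x^3 - 21*x^2*y^2 + 4*x^2*y - 10*x*y^2 + 5*y^3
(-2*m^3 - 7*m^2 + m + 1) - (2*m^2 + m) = -2*m^3 - 9*m^2 + 1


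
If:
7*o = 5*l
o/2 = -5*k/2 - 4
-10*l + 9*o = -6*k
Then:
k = -40/31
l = -336/155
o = -48/31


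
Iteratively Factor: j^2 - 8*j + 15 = (j - 5)*(j - 3)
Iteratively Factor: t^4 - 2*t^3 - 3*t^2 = (t + 1)*(t^3 - 3*t^2) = t*(t + 1)*(t^2 - 3*t) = t^2*(t + 1)*(t - 3)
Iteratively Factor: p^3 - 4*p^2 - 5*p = (p)*(p^2 - 4*p - 5) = p*(p - 5)*(p + 1)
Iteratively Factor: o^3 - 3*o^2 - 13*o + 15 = (o + 3)*(o^2 - 6*o + 5) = (o - 1)*(o + 3)*(o - 5)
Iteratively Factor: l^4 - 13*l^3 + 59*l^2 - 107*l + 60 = (l - 5)*(l^3 - 8*l^2 + 19*l - 12) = (l - 5)*(l - 4)*(l^2 - 4*l + 3) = (l - 5)*(l - 4)*(l - 3)*(l - 1)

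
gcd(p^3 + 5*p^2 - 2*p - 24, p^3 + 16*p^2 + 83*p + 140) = p + 4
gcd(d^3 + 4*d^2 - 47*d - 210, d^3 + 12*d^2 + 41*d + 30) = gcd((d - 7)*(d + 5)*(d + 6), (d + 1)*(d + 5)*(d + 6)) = d^2 + 11*d + 30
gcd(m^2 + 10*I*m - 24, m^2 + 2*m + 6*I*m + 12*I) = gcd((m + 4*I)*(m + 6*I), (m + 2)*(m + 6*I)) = m + 6*I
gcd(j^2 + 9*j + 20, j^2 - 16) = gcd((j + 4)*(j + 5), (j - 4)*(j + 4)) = j + 4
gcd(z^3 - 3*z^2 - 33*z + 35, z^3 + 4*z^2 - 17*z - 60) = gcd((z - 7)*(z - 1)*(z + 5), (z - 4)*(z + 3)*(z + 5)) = z + 5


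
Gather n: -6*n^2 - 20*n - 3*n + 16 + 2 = -6*n^2 - 23*n + 18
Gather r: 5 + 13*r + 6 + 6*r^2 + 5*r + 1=6*r^2 + 18*r + 12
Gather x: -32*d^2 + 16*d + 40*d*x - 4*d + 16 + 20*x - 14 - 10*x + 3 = -32*d^2 + 12*d + x*(40*d + 10) + 5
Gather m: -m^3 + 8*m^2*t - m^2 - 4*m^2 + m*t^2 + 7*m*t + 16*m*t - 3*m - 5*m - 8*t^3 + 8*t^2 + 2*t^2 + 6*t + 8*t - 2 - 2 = -m^3 + m^2*(8*t - 5) + m*(t^2 + 23*t - 8) - 8*t^3 + 10*t^2 + 14*t - 4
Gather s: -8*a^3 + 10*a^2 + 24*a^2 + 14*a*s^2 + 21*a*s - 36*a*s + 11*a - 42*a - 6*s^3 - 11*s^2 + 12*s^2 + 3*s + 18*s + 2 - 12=-8*a^3 + 34*a^2 - 31*a - 6*s^3 + s^2*(14*a + 1) + s*(21 - 15*a) - 10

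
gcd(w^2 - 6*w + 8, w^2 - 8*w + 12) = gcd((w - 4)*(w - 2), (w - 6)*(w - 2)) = w - 2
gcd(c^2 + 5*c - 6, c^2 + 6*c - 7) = c - 1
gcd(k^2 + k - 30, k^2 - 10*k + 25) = k - 5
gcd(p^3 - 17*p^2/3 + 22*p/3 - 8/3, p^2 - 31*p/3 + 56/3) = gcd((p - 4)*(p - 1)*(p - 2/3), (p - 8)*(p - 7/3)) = 1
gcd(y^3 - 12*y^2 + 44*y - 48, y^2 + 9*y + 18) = 1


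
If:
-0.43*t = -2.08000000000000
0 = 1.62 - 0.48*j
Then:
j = 3.38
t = 4.84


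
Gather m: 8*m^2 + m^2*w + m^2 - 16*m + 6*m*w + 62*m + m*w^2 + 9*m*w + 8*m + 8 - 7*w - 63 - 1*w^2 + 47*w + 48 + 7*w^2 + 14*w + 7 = m^2*(w + 9) + m*(w^2 + 15*w + 54) + 6*w^2 + 54*w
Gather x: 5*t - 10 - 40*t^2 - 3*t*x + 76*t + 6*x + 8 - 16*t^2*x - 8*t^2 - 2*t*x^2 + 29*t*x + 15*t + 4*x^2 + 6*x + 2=-48*t^2 + 96*t + x^2*(4 - 2*t) + x*(-16*t^2 + 26*t + 12)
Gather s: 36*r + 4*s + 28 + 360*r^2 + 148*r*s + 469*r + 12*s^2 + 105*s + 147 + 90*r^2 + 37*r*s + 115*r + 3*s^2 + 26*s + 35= 450*r^2 + 620*r + 15*s^2 + s*(185*r + 135) + 210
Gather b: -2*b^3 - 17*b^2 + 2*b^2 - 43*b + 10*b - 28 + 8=-2*b^3 - 15*b^2 - 33*b - 20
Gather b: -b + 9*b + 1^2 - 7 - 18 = 8*b - 24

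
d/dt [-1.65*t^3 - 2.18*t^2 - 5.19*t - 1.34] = -4.95*t^2 - 4.36*t - 5.19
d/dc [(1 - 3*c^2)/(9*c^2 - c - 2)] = (3*c^2 - 6*c + 1)/(81*c^4 - 18*c^3 - 35*c^2 + 4*c + 4)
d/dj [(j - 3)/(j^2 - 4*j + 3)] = -1/(j^2 - 2*j + 1)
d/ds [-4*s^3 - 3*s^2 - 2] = 6*s*(-2*s - 1)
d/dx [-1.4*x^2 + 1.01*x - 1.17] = 1.01 - 2.8*x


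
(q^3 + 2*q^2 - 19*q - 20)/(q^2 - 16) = (q^2 + 6*q + 5)/(q + 4)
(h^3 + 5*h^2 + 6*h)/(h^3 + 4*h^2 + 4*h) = (h + 3)/(h + 2)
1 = 1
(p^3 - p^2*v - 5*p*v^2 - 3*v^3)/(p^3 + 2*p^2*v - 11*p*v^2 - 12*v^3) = (p + v)/(p + 4*v)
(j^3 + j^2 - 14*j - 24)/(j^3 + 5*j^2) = (j^3 + j^2 - 14*j - 24)/(j^2*(j + 5))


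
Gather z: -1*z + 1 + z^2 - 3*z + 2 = z^2 - 4*z + 3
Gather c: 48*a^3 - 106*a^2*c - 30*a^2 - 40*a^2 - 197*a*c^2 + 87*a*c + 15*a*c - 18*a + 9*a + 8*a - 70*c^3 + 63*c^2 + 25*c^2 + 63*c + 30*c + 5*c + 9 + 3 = 48*a^3 - 70*a^2 - a - 70*c^3 + c^2*(88 - 197*a) + c*(-106*a^2 + 102*a + 98) + 12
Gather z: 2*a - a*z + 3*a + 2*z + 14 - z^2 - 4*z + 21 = 5*a - z^2 + z*(-a - 2) + 35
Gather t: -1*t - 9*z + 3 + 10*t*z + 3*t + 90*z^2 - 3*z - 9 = t*(10*z + 2) + 90*z^2 - 12*z - 6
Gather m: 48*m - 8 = 48*m - 8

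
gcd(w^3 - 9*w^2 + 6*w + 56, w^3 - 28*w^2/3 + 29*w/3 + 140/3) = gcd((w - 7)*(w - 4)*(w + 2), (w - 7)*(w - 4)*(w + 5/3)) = w^2 - 11*w + 28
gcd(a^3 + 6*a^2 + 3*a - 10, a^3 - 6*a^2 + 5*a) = a - 1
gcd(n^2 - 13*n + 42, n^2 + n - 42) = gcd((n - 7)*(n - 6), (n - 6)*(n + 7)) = n - 6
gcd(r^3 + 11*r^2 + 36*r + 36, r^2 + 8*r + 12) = r^2 + 8*r + 12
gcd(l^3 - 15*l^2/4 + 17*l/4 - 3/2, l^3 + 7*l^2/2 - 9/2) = l - 1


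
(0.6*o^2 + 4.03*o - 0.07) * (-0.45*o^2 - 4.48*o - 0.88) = -0.27*o^4 - 4.5015*o^3 - 18.5509*o^2 - 3.2328*o + 0.0616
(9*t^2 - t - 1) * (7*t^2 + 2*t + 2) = 63*t^4 + 11*t^3 + 9*t^2 - 4*t - 2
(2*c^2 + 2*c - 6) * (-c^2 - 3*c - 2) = -2*c^4 - 8*c^3 - 4*c^2 + 14*c + 12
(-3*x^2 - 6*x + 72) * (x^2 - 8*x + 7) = -3*x^4 + 18*x^3 + 99*x^2 - 618*x + 504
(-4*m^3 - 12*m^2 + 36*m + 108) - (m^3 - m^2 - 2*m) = -5*m^3 - 11*m^2 + 38*m + 108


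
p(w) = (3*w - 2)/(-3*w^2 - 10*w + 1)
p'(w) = (3*w - 2)*(6*w + 10)/(-3*w^2 - 10*w + 1)^2 + 3/(-3*w^2 - 10*w + 1)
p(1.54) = -0.12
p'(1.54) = -0.03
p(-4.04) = 1.87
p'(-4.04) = 3.12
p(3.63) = -0.12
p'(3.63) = 0.01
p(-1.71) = -0.76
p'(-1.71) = 0.34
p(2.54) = -0.13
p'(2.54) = 0.01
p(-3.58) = 7.72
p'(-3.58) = 51.95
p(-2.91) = -2.29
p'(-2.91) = 4.27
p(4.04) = -0.11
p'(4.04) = 0.01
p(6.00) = -0.10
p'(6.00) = 0.01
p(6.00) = -0.10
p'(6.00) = 0.01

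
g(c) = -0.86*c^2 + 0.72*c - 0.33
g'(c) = 0.72 - 1.72*c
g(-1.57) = -3.58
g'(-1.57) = 3.42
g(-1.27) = -2.63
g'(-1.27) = 2.90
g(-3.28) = -11.94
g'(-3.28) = 6.36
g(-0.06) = -0.38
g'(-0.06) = 0.82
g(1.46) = -1.11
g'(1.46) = -1.79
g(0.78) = -0.29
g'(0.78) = -0.62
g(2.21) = -2.94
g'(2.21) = -3.08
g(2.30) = -3.22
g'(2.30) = -3.24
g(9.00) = -63.51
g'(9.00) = -14.76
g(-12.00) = -132.81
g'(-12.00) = 21.36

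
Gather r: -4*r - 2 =-4*r - 2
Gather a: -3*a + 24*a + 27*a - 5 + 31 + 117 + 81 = 48*a + 224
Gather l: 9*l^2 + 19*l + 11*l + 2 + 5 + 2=9*l^2 + 30*l + 9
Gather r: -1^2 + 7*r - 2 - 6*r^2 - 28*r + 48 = -6*r^2 - 21*r + 45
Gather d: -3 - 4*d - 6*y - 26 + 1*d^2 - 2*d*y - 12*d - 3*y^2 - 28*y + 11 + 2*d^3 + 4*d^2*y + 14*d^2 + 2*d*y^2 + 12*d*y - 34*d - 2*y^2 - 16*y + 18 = 2*d^3 + d^2*(4*y + 15) + d*(2*y^2 + 10*y - 50) - 5*y^2 - 50*y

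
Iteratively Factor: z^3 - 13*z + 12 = (z - 3)*(z^2 + 3*z - 4) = (z - 3)*(z + 4)*(z - 1)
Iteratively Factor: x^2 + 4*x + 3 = (x + 1)*(x + 3)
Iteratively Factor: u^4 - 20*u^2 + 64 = (u - 2)*(u^3 + 2*u^2 - 16*u - 32) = (u - 4)*(u - 2)*(u^2 + 6*u + 8) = (u - 4)*(u - 2)*(u + 4)*(u + 2)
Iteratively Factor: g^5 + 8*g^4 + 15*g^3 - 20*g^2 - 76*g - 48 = (g + 4)*(g^4 + 4*g^3 - g^2 - 16*g - 12) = (g + 3)*(g + 4)*(g^3 + g^2 - 4*g - 4) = (g + 2)*(g + 3)*(g + 4)*(g^2 - g - 2) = (g - 2)*(g + 2)*(g + 3)*(g + 4)*(g + 1)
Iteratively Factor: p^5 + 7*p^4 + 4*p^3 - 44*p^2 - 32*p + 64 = (p + 2)*(p^4 + 5*p^3 - 6*p^2 - 32*p + 32) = (p - 1)*(p + 2)*(p^3 + 6*p^2 - 32) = (p - 2)*(p - 1)*(p + 2)*(p^2 + 8*p + 16) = (p - 2)*(p - 1)*(p + 2)*(p + 4)*(p + 4)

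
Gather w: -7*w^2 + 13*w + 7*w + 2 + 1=-7*w^2 + 20*w + 3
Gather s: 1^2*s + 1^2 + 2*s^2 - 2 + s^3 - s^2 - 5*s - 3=s^3 + s^2 - 4*s - 4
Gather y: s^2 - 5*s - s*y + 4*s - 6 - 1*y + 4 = s^2 - s + y*(-s - 1) - 2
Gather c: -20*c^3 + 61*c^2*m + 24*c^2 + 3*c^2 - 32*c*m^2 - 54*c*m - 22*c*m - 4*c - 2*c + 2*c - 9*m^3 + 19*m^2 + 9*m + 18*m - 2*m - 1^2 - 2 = -20*c^3 + c^2*(61*m + 27) + c*(-32*m^2 - 76*m - 4) - 9*m^3 + 19*m^2 + 25*m - 3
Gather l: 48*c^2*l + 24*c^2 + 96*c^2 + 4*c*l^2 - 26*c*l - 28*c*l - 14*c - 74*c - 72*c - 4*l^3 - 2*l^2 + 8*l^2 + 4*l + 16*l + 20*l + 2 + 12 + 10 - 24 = 120*c^2 - 160*c - 4*l^3 + l^2*(4*c + 6) + l*(48*c^2 - 54*c + 40)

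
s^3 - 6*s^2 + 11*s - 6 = (s - 3)*(s - 2)*(s - 1)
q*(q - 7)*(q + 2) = q^3 - 5*q^2 - 14*q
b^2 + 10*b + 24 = (b + 4)*(b + 6)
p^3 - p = p*(p - 1)*(p + 1)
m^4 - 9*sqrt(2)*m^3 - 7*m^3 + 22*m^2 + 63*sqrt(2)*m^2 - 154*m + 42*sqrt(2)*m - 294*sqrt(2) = (m - 7)*(m - 7*sqrt(2))*(m - 3*sqrt(2))*(m + sqrt(2))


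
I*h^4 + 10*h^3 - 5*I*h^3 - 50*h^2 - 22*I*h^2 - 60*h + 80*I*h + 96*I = (h - 6)*(h - 8*I)*(h - 2*I)*(I*h + I)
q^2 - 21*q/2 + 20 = (q - 8)*(q - 5/2)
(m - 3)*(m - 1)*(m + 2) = m^3 - 2*m^2 - 5*m + 6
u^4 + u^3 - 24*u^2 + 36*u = u*(u - 3)*(u - 2)*(u + 6)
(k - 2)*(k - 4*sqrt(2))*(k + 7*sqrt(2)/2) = k^3 - 2*k^2 - sqrt(2)*k^2/2 - 28*k + sqrt(2)*k + 56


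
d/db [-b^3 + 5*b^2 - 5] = b*(10 - 3*b)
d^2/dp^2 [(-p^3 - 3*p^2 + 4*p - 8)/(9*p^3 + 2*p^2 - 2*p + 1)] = 2*(-225*p^6 + 918*p^5 - 3780*p^4 - 889*p^3 + 144*p^2 + 285*p - 11)/(729*p^9 + 486*p^8 - 378*p^7 + 35*p^6 + 192*p^5 - 72*p^4 - 5*p^3 + 18*p^2 - 6*p + 1)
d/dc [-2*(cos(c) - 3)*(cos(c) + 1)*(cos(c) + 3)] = 2*(3*cos(c)^2 + 2*cos(c) - 9)*sin(c)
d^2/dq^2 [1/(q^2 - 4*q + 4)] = 6/(q^4 - 8*q^3 + 24*q^2 - 32*q + 16)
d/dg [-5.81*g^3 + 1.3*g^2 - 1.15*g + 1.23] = -17.43*g^2 + 2.6*g - 1.15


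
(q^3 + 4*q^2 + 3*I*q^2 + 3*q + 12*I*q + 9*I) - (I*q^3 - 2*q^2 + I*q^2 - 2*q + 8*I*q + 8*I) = q^3 - I*q^3 + 6*q^2 + 2*I*q^2 + 5*q + 4*I*q + I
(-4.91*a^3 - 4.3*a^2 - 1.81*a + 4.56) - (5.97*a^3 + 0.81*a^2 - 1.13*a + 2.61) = -10.88*a^3 - 5.11*a^2 - 0.68*a + 1.95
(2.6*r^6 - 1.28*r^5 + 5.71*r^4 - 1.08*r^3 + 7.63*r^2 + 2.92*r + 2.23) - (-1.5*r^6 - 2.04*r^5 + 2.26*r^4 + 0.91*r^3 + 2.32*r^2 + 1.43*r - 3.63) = 4.1*r^6 + 0.76*r^5 + 3.45*r^4 - 1.99*r^3 + 5.31*r^2 + 1.49*r + 5.86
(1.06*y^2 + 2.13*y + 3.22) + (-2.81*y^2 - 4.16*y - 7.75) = -1.75*y^2 - 2.03*y - 4.53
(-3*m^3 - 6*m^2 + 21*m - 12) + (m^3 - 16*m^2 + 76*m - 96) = -2*m^3 - 22*m^2 + 97*m - 108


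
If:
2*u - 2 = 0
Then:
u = 1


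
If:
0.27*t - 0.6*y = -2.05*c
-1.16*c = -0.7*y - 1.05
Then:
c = 0.603448275862069*y + 0.905172413793103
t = -2.35951468710089*y - 6.87260536398467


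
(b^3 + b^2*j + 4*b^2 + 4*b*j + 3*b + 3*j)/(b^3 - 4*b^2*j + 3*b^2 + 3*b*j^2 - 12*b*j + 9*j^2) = (b^2 + b*j + b + j)/(b^2 - 4*b*j + 3*j^2)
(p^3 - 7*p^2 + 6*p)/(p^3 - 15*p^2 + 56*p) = (p^2 - 7*p + 6)/(p^2 - 15*p + 56)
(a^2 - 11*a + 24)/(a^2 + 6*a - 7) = (a^2 - 11*a + 24)/(a^2 + 6*a - 7)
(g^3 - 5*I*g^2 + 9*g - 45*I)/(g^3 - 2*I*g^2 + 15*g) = (g - 3*I)/g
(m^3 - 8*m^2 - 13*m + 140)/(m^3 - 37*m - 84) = (m - 5)/(m + 3)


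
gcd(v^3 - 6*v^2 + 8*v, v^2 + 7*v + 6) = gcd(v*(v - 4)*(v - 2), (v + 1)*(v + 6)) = 1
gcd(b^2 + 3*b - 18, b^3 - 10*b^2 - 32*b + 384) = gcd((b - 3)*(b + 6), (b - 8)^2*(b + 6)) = b + 6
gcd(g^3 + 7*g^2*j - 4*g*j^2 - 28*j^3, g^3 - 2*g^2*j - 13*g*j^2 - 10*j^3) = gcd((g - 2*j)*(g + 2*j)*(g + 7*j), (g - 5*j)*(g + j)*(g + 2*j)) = g + 2*j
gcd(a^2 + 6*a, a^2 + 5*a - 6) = a + 6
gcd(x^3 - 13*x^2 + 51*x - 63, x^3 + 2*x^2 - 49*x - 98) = x - 7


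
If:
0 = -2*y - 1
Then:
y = -1/2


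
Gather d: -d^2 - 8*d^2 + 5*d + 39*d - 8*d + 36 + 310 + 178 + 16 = -9*d^2 + 36*d + 540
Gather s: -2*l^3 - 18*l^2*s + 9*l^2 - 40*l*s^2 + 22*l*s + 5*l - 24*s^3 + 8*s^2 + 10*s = -2*l^3 + 9*l^2 + 5*l - 24*s^3 + s^2*(8 - 40*l) + s*(-18*l^2 + 22*l + 10)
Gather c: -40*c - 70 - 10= -40*c - 80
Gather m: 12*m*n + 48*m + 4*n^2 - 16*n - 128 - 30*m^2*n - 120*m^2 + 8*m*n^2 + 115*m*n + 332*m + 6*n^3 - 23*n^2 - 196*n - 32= m^2*(-30*n - 120) + m*(8*n^2 + 127*n + 380) + 6*n^3 - 19*n^2 - 212*n - 160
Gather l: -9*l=-9*l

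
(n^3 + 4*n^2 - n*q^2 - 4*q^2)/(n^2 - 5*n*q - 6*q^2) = (-n^2 + n*q - 4*n + 4*q)/(-n + 6*q)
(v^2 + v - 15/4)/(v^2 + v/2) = (4*v^2 + 4*v - 15)/(2*v*(2*v + 1))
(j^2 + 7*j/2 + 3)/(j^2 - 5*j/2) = (2*j^2 + 7*j + 6)/(j*(2*j - 5))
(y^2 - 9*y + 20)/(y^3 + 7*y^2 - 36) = (y^2 - 9*y + 20)/(y^3 + 7*y^2 - 36)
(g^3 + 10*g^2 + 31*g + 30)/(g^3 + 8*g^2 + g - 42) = (g^2 + 7*g + 10)/(g^2 + 5*g - 14)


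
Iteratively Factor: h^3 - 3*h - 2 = (h + 1)*(h^2 - h - 2) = (h - 2)*(h + 1)*(h + 1)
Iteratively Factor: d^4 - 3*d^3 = (d - 3)*(d^3) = d*(d - 3)*(d^2) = d^2*(d - 3)*(d)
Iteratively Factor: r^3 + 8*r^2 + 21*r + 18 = (r + 3)*(r^2 + 5*r + 6) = (r + 2)*(r + 3)*(r + 3)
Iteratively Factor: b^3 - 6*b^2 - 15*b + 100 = (b - 5)*(b^2 - b - 20) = (b - 5)*(b + 4)*(b - 5)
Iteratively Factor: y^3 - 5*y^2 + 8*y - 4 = (y - 1)*(y^2 - 4*y + 4) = (y - 2)*(y - 1)*(y - 2)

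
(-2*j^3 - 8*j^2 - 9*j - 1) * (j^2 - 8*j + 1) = -2*j^5 + 8*j^4 + 53*j^3 + 63*j^2 - j - 1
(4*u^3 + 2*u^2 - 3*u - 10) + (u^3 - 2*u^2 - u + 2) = 5*u^3 - 4*u - 8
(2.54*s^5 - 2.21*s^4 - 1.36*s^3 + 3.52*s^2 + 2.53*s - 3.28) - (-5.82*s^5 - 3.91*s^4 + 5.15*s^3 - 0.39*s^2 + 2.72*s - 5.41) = 8.36*s^5 + 1.7*s^4 - 6.51*s^3 + 3.91*s^2 - 0.19*s + 2.13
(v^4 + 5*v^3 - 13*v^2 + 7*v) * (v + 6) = v^5 + 11*v^4 + 17*v^3 - 71*v^2 + 42*v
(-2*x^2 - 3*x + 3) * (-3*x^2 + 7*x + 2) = 6*x^4 - 5*x^3 - 34*x^2 + 15*x + 6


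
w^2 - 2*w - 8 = (w - 4)*(w + 2)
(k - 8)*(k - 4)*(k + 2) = k^3 - 10*k^2 + 8*k + 64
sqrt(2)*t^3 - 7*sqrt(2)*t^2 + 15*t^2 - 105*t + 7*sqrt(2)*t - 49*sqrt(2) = (t - 7)*(t + 7*sqrt(2))*(sqrt(2)*t + 1)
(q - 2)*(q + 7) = q^2 + 5*q - 14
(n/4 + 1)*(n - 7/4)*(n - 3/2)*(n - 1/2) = n^4/4 + n^3/16 - 43*n^2/16 + 251*n/64 - 21/16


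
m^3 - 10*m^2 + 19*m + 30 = (m - 6)*(m - 5)*(m + 1)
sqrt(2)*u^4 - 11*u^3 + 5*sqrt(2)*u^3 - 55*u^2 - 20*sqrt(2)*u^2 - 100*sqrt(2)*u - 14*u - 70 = (u + 5)*(u - 7*sqrt(2))*(u + sqrt(2))*(sqrt(2)*u + 1)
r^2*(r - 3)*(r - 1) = r^4 - 4*r^3 + 3*r^2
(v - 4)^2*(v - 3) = v^3 - 11*v^2 + 40*v - 48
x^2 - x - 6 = (x - 3)*(x + 2)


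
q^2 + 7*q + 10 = (q + 2)*(q + 5)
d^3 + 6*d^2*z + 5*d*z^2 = d*(d + z)*(d + 5*z)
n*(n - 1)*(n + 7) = n^3 + 6*n^2 - 7*n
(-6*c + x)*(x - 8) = -6*c*x + 48*c + x^2 - 8*x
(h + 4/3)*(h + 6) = h^2 + 22*h/3 + 8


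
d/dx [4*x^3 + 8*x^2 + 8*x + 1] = 12*x^2 + 16*x + 8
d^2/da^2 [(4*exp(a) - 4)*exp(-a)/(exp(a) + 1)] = 4*(exp(3*a) - 5*exp(2*a) - 3*exp(a) - 1)*exp(-a)/(exp(3*a) + 3*exp(2*a) + 3*exp(a) + 1)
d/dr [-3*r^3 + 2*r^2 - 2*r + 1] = -9*r^2 + 4*r - 2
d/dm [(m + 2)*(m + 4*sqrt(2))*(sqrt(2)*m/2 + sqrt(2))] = sqrt(2)*(m + 2)*(3*m + 2 + 8*sqrt(2))/2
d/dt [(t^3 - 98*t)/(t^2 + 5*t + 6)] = (t^4 + 10*t^3 + 116*t^2 - 588)/(t^4 + 10*t^3 + 37*t^2 + 60*t + 36)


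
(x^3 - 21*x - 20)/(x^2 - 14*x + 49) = (x^3 - 21*x - 20)/(x^2 - 14*x + 49)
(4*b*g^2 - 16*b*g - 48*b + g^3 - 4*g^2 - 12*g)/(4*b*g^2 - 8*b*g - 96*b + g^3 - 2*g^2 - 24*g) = (g + 2)/(g + 4)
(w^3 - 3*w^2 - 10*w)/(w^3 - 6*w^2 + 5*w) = (w + 2)/(w - 1)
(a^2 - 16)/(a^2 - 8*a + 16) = (a + 4)/(a - 4)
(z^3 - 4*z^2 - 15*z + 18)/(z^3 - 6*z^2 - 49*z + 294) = (z^2 + 2*z - 3)/(z^2 - 49)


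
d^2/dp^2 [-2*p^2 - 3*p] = -4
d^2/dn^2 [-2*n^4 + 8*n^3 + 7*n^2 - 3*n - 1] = -24*n^2 + 48*n + 14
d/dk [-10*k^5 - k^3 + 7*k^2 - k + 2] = -50*k^4 - 3*k^2 + 14*k - 1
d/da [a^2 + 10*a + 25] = 2*a + 10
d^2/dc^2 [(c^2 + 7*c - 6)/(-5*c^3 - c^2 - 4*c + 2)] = 2*(-25*c^6 - 525*c^5 + 855*c^4 + 307*c^3 - 48*c^2 + 210*c + 48)/(125*c^9 + 75*c^8 + 315*c^7 - 29*c^6 + 192*c^5 - 198*c^4 + 76*c^3 - 84*c^2 + 48*c - 8)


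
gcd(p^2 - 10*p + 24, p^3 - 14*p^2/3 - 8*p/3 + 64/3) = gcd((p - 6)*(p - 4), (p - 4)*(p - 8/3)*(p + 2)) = p - 4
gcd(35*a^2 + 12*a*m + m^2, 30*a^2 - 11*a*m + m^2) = 1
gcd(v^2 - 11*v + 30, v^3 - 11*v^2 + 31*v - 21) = 1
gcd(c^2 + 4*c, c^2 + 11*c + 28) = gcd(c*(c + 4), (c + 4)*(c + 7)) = c + 4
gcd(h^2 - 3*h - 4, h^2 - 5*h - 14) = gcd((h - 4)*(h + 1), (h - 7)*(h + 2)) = 1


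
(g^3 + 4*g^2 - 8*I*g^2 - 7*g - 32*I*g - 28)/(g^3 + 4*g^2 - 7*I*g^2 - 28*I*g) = (g - I)/g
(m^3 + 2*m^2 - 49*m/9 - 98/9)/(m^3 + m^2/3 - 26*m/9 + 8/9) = (9*m^2 - 49)/(9*m^2 - 15*m + 4)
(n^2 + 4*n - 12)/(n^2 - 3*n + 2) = (n + 6)/(n - 1)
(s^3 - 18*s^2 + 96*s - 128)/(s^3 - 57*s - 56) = (s^2 - 10*s + 16)/(s^2 + 8*s + 7)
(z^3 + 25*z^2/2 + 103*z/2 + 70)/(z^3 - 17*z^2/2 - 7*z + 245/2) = (z^2 + 9*z + 20)/(z^2 - 12*z + 35)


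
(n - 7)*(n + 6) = n^2 - n - 42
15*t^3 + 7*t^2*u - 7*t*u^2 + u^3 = (-5*t + u)*(-3*t + u)*(t + u)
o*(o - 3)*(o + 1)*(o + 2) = o^4 - 7*o^2 - 6*o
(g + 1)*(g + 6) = g^2 + 7*g + 6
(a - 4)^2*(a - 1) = a^3 - 9*a^2 + 24*a - 16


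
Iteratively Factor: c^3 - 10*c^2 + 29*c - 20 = (c - 1)*(c^2 - 9*c + 20) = (c - 4)*(c - 1)*(c - 5)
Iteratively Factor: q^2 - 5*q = (q - 5)*(q)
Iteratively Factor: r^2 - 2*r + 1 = (r - 1)*(r - 1)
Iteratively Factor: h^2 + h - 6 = (h + 3)*(h - 2)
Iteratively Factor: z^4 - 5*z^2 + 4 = (z + 1)*(z^3 - z^2 - 4*z + 4) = (z + 1)*(z + 2)*(z^2 - 3*z + 2) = (z - 2)*(z + 1)*(z + 2)*(z - 1)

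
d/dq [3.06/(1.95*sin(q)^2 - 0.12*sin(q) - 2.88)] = (0.3672 - 11.934*sin(q))*cos(q)/(-1.95*sin(q)^2 + 0.12*sin(q) + 2.88)^2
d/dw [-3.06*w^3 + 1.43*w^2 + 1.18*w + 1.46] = -9.18*w^2 + 2.86*w + 1.18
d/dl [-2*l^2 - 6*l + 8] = -4*l - 6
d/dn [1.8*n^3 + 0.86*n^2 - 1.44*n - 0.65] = 5.4*n^2 + 1.72*n - 1.44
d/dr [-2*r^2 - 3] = -4*r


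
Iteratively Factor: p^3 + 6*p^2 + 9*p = (p + 3)*(p^2 + 3*p) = (p + 3)^2*(p)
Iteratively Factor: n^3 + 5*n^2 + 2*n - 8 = (n + 4)*(n^2 + n - 2) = (n - 1)*(n + 4)*(n + 2)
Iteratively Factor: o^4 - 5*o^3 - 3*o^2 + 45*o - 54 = (o - 2)*(o^3 - 3*o^2 - 9*o + 27) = (o - 3)*(o - 2)*(o^2 - 9) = (o - 3)^2*(o - 2)*(o + 3)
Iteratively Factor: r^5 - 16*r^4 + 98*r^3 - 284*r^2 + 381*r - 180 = (r - 3)*(r^4 - 13*r^3 + 59*r^2 - 107*r + 60) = (r - 5)*(r - 3)*(r^3 - 8*r^2 + 19*r - 12) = (r - 5)*(r - 3)^2*(r^2 - 5*r + 4) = (r - 5)*(r - 4)*(r - 3)^2*(r - 1)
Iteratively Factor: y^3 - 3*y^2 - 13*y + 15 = (y - 1)*(y^2 - 2*y - 15) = (y - 1)*(y + 3)*(y - 5)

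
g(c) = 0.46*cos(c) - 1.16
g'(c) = -0.46*sin(c)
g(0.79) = -0.84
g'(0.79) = -0.33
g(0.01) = -0.70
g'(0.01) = -0.00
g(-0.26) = -0.72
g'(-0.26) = 0.12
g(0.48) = -0.75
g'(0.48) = -0.21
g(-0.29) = -0.72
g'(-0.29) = 0.13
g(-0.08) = -0.70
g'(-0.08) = 0.04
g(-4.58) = -1.22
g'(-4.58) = -0.46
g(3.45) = -1.60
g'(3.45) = 0.14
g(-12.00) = -0.77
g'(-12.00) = -0.25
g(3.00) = -1.62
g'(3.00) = -0.06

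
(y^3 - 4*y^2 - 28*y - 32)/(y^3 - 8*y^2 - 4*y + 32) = (y + 2)/(y - 2)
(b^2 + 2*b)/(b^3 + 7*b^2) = (b + 2)/(b*(b + 7))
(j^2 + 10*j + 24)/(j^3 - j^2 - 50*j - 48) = (j + 4)/(j^2 - 7*j - 8)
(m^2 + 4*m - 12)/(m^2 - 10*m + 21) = (m^2 + 4*m - 12)/(m^2 - 10*m + 21)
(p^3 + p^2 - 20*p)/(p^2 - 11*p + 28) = p*(p + 5)/(p - 7)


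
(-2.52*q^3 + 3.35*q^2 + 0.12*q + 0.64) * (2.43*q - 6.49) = -6.1236*q^4 + 24.4953*q^3 - 21.4499*q^2 + 0.7764*q - 4.1536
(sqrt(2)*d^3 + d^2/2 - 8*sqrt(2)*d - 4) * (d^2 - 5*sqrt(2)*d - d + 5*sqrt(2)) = sqrt(2)*d^5 - 19*d^4/2 - sqrt(2)*d^4 - 21*sqrt(2)*d^3/2 + 19*d^3/2 + 21*sqrt(2)*d^2/2 + 76*d^2 - 76*d + 20*sqrt(2)*d - 20*sqrt(2)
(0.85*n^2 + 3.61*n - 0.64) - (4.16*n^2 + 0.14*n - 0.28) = -3.31*n^2 + 3.47*n - 0.36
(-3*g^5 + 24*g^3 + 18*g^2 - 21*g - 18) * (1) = -3*g^5 + 24*g^3 + 18*g^2 - 21*g - 18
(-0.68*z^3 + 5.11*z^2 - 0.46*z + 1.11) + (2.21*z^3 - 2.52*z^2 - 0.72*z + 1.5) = 1.53*z^3 + 2.59*z^2 - 1.18*z + 2.61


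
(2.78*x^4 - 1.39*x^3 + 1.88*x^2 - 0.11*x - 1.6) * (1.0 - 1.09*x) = -3.0302*x^5 + 4.2951*x^4 - 3.4392*x^3 + 1.9999*x^2 + 1.634*x - 1.6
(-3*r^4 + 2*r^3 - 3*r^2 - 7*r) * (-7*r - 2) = 21*r^5 - 8*r^4 + 17*r^3 + 55*r^2 + 14*r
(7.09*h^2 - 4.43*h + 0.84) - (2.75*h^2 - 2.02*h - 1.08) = 4.34*h^2 - 2.41*h + 1.92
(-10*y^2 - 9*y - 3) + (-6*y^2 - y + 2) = -16*y^2 - 10*y - 1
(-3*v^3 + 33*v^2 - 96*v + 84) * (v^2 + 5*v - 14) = -3*v^5 + 18*v^4 + 111*v^3 - 858*v^2 + 1764*v - 1176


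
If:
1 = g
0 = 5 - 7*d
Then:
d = 5/7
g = 1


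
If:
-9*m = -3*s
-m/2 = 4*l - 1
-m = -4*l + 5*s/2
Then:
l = 17/72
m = 1/9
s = 1/3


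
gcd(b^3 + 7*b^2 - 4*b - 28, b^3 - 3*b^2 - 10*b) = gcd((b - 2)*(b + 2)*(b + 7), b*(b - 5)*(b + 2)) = b + 2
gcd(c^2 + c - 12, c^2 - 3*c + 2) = 1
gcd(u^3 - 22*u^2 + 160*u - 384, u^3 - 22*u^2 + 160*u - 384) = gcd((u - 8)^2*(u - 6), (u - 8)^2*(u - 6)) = u^3 - 22*u^2 + 160*u - 384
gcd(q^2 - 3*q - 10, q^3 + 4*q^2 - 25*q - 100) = q - 5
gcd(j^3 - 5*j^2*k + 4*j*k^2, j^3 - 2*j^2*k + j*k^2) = j^2 - j*k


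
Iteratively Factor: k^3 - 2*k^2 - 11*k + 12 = (k + 3)*(k^2 - 5*k + 4) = (k - 4)*(k + 3)*(k - 1)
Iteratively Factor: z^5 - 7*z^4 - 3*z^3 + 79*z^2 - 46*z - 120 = (z - 2)*(z^4 - 5*z^3 - 13*z^2 + 53*z + 60) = (z - 2)*(z + 1)*(z^3 - 6*z^2 - 7*z + 60) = (z - 4)*(z - 2)*(z + 1)*(z^2 - 2*z - 15) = (z - 4)*(z - 2)*(z + 1)*(z + 3)*(z - 5)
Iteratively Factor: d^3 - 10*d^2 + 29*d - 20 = (d - 1)*(d^2 - 9*d + 20) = (d - 4)*(d - 1)*(d - 5)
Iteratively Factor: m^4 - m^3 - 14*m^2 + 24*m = (m - 3)*(m^3 + 2*m^2 - 8*m) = (m - 3)*(m - 2)*(m^2 + 4*m) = (m - 3)*(m - 2)*(m + 4)*(m)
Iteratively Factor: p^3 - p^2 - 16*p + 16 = (p - 1)*(p^2 - 16) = (p - 1)*(p + 4)*(p - 4)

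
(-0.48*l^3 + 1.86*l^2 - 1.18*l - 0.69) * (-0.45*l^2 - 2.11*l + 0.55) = 0.216*l^5 + 0.1758*l^4 - 3.6576*l^3 + 3.8233*l^2 + 0.8069*l - 0.3795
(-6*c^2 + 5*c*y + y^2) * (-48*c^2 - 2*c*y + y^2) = 288*c^4 - 228*c^3*y - 64*c^2*y^2 + 3*c*y^3 + y^4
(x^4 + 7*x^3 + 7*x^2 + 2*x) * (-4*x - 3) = -4*x^5 - 31*x^4 - 49*x^3 - 29*x^2 - 6*x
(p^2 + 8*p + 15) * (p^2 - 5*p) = p^4 + 3*p^3 - 25*p^2 - 75*p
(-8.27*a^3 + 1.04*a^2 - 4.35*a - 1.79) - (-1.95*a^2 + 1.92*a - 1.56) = -8.27*a^3 + 2.99*a^2 - 6.27*a - 0.23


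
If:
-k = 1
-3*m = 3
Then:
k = -1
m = -1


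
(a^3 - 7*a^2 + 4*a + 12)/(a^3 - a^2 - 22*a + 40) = (a^2 - 5*a - 6)/(a^2 + a - 20)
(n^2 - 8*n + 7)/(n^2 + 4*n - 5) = (n - 7)/(n + 5)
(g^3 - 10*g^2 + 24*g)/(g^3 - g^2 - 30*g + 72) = g*(g - 6)/(g^2 + 3*g - 18)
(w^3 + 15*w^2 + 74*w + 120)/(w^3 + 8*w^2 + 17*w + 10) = (w^2 + 10*w + 24)/(w^2 + 3*w + 2)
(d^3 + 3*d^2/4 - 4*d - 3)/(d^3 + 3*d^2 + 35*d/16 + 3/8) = 4*(d - 2)/(4*d + 1)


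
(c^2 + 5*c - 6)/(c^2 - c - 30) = (-c^2 - 5*c + 6)/(-c^2 + c + 30)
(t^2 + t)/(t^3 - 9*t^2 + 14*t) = (t + 1)/(t^2 - 9*t + 14)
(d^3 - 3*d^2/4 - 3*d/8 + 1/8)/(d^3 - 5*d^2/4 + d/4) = (d + 1/2)/d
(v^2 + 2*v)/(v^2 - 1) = v*(v + 2)/(v^2 - 1)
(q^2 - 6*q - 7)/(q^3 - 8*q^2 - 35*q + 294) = (q + 1)/(q^2 - q - 42)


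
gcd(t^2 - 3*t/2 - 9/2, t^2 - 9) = t - 3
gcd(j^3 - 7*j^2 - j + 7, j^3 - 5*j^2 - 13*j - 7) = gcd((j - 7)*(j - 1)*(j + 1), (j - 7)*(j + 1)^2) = j^2 - 6*j - 7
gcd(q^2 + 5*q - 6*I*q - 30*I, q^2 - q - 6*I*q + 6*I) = q - 6*I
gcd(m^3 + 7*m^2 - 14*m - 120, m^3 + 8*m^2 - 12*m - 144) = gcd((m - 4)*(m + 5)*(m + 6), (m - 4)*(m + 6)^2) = m^2 + 2*m - 24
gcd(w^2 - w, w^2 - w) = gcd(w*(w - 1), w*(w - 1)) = w^2 - w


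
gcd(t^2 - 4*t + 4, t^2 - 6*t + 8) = t - 2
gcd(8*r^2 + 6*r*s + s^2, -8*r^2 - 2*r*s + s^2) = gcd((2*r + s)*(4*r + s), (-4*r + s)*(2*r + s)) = 2*r + s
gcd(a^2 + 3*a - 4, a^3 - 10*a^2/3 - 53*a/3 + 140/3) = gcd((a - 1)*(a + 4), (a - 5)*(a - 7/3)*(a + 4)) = a + 4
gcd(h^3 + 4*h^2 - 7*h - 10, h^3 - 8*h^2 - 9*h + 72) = 1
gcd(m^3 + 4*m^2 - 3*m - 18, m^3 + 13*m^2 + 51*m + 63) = m^2 + 6*m + 9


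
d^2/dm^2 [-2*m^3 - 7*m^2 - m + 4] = -12*m - 14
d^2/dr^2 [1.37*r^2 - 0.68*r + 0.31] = 2.74000000000000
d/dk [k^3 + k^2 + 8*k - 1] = 3*k^2 + 2*k + 8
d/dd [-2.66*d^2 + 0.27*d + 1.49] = 0.27 - 5.32*d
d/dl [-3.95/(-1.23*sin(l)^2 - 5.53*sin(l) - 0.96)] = -(9.717*sin(l) + 21.8435)*cos(l)/(1.23*sin(l)^2 + 5.53*sin(l) + 0.96)^2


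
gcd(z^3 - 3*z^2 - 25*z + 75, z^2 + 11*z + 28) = 1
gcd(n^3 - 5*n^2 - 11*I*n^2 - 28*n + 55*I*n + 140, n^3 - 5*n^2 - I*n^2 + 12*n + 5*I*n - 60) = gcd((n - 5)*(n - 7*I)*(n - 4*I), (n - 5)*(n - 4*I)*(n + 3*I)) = n^2 + n*(-5 - 4*I) + 20*I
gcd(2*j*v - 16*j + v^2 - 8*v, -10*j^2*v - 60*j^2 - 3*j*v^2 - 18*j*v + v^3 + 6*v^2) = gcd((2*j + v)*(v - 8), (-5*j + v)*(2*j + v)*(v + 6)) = 2*j + v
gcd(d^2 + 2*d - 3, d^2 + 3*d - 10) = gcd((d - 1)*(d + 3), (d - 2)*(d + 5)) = 1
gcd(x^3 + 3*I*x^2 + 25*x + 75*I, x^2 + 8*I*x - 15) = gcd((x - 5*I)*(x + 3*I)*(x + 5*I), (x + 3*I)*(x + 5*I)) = x^2 + 8*I*x - 15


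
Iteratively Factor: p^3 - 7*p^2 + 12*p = (p - 3)*(p^2 - 4*p) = p*(p - 3)*(p - 4)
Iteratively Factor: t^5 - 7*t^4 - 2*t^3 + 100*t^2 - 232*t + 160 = (t + 4)*(t^4 - 11*t^3 + 42*t^2 - 68*t + 40) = (t - 2)*(t + 4)*(t^3 - 9*t^2 + 24*t - 20) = (t - 2)^2*(t + 4)*(t^2 - 7*t + 10) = (t - 5)*(t - 2)^2*(t + 4)*(t - 2)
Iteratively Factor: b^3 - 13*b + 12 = (b - 3)*(b^2 + 3*b - 4) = (b - 3)*(b + 4)*(b - 1)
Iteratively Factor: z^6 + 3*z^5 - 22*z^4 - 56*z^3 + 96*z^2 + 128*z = (z + 4)*(z^5 - z^4 - 18*z^3 + 16*z^2 + 32*z) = (z - 2)*(z + 4)*(z^4 + z^3 - 16*z^2 - 16*z) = (z - 4)*(z - 2)*(z + 4)*(z^3 + 5*z^2 + 4*z) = (z - 4)*(z - 2)*(z + 1)*(z + 4)*(z^2 + 4*z) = z*(z - 4)*(z - 2)*(z + 1)*(z + 4)*(z + 4)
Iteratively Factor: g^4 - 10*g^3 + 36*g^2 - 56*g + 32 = (g - 4)*(g^3 - 6*g^2 + 12*g - 8) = (g - 4)*(g - 2)*(g^2 - 4*g + 4) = (g - 4)*(g - 2)^2*(g - 2)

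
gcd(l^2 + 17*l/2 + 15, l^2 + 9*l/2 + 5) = l + 5/2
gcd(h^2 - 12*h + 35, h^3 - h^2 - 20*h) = h - 5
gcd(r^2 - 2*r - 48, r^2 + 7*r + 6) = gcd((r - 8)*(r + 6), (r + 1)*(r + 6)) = r + 6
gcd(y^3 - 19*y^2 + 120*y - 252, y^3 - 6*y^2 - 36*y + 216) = y^2 - 12*y + 36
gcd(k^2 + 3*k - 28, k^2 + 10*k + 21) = k + 7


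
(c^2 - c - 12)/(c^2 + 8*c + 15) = (c - 4)/(c + 5)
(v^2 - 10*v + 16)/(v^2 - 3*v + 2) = (v - 8)/(v - 1)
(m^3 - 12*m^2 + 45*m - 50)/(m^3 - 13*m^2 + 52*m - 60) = (m - 5)/(m - 6)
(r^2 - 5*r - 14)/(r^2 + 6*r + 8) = (r - 7)/(r + 4)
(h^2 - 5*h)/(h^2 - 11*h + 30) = h/(h - 6)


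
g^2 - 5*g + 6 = (g - 3)*(g - 2)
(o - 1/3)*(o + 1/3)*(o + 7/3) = o^3 + 7*o^2/3 - o/9 - 7/27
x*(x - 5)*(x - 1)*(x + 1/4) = x^4 - 23*x^3/4 + 7*x^2/2 + 5*x/4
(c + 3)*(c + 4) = c^2 + 7*c + 12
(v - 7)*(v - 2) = v^2 - 9*v + 14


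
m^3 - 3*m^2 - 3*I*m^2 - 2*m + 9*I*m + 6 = (m - 3)*(m - 2*I)*(m - I)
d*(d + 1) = d^2 + d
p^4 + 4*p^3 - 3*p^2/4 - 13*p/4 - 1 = (p - 1)*(p + 1/2)^2*(p + 4)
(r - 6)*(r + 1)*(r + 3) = r^3 - 2*r^2 - 21*r - 18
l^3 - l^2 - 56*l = l*(l - 8)*(l + 7)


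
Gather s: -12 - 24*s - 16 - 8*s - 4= -32*s - 32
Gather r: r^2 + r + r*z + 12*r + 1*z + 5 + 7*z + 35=r^2 + r*(z + 13) + 8*z + 40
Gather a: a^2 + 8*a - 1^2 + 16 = a^2 + 8*a + 15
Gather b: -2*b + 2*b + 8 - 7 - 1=0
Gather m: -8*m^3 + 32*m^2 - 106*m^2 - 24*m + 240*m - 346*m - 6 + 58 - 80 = -8*m^3 - 74*m^2 - 130*m - 28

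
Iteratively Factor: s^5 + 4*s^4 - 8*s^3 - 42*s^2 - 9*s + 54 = (s - 3)*(s^4 + 7*s^3 + 13*s^2 - 3*s - 18) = (s - 3)*(s - 1)*(s^3 + 8*s^2 + 21*s + 18) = (s - 3)*(s - 1)*(s + 3)*(s^2 + 5*s + 6) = (s - 3)*(s - 1)*(s + 3)^2*(s + 2)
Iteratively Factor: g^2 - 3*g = (g - 3)*(g)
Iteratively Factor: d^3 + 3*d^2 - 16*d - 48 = (d + 3)*(d^2 - 16) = (d + 3)*(d + 4)*(d - 4)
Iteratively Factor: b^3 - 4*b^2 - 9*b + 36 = (b - 4)*(b^2 - 9) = (b - 4)*(b - 3)*(b + 3)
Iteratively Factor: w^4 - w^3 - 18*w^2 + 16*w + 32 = (w + 4)*(w^3 - 5*w^2 + 2*w + 8) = (w - 4)*(w + 4)*(w^2 - w - 2) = (w - 4)*(w + 1)*(w + 4)*(w - 2)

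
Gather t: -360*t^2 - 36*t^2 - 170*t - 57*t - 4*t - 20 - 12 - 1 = -396*t^2 - 231*t - 33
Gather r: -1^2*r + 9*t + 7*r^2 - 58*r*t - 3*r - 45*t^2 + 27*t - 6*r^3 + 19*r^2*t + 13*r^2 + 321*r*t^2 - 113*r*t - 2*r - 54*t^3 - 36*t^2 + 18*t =-6*r^3 + r^2*(19*t + 20) + r*(321*t^2 - 171*t - 6) - 54*t^3 - 81*t^2 + 54*t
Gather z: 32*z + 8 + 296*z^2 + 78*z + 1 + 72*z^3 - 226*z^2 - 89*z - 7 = 72*z^3 + 70*z^2 + 21*z + 2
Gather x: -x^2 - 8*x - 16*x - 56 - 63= -x^2 - 24*x - 119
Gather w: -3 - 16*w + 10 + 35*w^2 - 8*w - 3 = 35*w^2 - 24*w + 4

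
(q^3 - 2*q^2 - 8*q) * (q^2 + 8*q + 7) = q^5 + 6*q^4 - 17*q^3 - 78*q^2 - 56*q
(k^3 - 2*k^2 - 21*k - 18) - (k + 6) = k^3 - 2*k^2 - 22*k - 24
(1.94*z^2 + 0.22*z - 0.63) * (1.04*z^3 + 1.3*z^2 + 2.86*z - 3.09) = 2.0176*z^5 + 2.7508*z^4 + 5.1792*z^3 - 6.1844*z^2 - 2.4816*z + 1.9467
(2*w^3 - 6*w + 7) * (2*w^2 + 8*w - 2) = 4*w^5 + 16*w^4 - 16*w^3 - 34*w^2 + 68*w - 14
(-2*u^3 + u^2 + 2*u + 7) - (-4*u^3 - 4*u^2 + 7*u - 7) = 2*u^3 + 5*u^2 - 5*u + 14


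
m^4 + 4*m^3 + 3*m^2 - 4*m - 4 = (m - 1)*(m + 1)*(m + 2)^2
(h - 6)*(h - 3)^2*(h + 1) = h^4 - 11*h^3 + 33*h^2 - 9*h - 54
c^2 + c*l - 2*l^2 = (c - l)*(c + 2*l)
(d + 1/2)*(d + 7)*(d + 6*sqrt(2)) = d^3 + 15*d^2/2 + 6*sqrt(2)*d^2 + 7*d/2 + 45*sqrt(2)*d + 21*sqrt(2)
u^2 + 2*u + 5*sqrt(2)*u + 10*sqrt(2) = (u + 2)*(u + 5*sqrt(2))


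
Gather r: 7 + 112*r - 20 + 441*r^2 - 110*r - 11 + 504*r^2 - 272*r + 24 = 945*r^2 - 270*r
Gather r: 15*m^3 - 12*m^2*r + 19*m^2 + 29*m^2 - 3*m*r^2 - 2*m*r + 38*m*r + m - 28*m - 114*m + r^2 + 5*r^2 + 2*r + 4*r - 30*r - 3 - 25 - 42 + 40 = 15*m^3 + 48*m^2 - 141*m + r^2*(6 - 3*m) + r*(-12*m^2 + 36*m - 24) - 30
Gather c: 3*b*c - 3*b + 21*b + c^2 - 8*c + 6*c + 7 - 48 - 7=18*b + c^2 + c*(3*b - 2) - 48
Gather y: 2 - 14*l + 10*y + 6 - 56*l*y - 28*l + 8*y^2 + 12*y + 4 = -42*l + 8*y^2 + y*(22 - 56*l) + 12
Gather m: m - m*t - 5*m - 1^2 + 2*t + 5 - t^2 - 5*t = m*(-t - 4) - t^2 - 3*t + 4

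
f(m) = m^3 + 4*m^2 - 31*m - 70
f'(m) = 3*m^2 + 8*m - 31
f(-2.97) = 31.16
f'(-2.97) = -28.30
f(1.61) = -105.37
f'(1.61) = -10.34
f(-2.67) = 22.25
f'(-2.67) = -30.97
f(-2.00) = 0.00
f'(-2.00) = -35.00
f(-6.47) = 27.17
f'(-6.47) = 42.82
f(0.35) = -80.32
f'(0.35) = -27.83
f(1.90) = -107.60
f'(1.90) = -4.97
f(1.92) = -107.70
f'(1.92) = -4.58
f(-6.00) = 44.00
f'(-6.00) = 29.00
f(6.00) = 104.00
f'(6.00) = 125.00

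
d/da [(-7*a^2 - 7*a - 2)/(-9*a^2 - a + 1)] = (-56*a^2 - 50*a - 9)/(81*a^4 + 18*a^3 - 17*a^2 - 2*a + 1)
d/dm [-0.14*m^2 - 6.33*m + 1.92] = -0.28*m - 6.33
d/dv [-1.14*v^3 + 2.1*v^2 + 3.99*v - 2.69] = -3.42*v^2 + 4.2*v + 3.99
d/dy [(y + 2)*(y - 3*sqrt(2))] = 2*y - 3*sqrt(2) + 2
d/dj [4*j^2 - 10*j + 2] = 8*j - 10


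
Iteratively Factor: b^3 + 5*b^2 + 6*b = (b)*(b^2 + 5*b + 6) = b*(b + 2)*(b + 3)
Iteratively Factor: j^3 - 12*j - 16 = (j - 4)*(j^2 + 4*j + 4) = (j - 4)*(j + 2)*(j + 2)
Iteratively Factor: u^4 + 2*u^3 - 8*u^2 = (u)*(u^3 + 2*u^2 - 8*u) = u^2*(u^2 + 2*u - 8) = u^2*(u + 4)*(u - 2)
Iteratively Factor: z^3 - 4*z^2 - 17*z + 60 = (z - 5)*(z^2 + z - 12) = (z - 5)*(z + 4)*(z - 3)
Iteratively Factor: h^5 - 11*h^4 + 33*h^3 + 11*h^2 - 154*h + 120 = (h - 3)*(h^4 - 8*h^3 + 9*h^2 + 38*h - 40) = (h - 5)*(h - 3)*(h^3 - 3*h^2 - 6*h + 8) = (h - 5)*(h - 3)*(h + 2)*(h^2 - 5*h + 4) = (h - 5)*(h - 3)*(h - 1)*(h + 2)*(h - 4)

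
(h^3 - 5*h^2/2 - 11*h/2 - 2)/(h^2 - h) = (2*h^3 - 5*h^2 - 11*h - 4)/(2*h*(h - 1))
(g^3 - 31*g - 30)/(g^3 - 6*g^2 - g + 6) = (g + 5)/(g - 1)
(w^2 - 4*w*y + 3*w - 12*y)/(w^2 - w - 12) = (w - 4*y)/(w - 4)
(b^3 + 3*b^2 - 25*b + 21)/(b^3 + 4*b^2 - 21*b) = (b - 1)/b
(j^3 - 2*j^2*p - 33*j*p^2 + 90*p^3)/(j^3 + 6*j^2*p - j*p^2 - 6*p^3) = (-j^2 + 8*j*p - 15*p^2)/(-j^2 + p^2)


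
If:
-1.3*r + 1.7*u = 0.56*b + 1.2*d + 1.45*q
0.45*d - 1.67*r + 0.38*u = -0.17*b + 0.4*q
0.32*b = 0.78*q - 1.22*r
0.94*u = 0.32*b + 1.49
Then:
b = 2.9375*u - 4.65625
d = 2.85355577435925 - 1.2161548056935*u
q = 1.10296465524085*u - 1.05406239801004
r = 0.547402729141123 - 0.0653176794361774*u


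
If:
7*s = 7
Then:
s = 1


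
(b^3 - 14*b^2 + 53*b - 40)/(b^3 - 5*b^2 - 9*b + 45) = (b^2 - 9*b + 8)/(b^2 - 9)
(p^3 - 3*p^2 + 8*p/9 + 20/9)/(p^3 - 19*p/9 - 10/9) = (p - 2)/(p + 1)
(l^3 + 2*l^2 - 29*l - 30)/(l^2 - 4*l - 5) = l + 6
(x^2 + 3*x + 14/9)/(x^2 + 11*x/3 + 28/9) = (3*x + 2)/(3*x + 4)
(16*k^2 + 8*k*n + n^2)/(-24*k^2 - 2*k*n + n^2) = (-4*k - n)/(6*k - n)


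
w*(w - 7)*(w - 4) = w^3 - 11*w^2 + 28*w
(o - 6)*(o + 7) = o^2 + o - 42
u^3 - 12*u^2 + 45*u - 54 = (u - 6)*(u - 3)^2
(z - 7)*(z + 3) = z^2 - 4*z - 21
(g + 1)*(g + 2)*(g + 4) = g^3 + 7*g^2 + 14*g + 8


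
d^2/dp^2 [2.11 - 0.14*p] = 0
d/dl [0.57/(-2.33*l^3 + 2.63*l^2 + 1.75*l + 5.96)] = (3.9843*l^2 - 2.9982*l - 0.9975)/(-2.33*l^3 + 2.63*l^2 + 1.75*l + 5.96)^2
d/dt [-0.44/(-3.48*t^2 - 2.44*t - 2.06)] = (-3.0624*t - 1.0736)/(3.48*t^2 + 2.44*t + 2.06)^2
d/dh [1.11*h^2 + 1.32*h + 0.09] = 2.22*h + 1.32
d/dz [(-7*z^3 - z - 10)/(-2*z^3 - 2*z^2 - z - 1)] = (14*z^4 + 10*z^3 - 41*z^2 - 40*z - 9)/(4*z^6 + 8*z^5 + 8*z^4 + 8*z^3 + 5*z^2 + 2*z + 1)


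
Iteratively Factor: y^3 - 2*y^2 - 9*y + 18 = (y - 3)*(y^2 + y - 6) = (y - 3)*(y - 2)*(y + 3)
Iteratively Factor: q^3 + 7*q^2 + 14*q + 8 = (q + 4)*(q^2 + 3*q + 2) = (q + 2)*(q + 4)*(q + 1)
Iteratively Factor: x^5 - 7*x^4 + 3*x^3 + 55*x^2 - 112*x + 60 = (x - 5)*(x^4 - 2*x^3 - 7*x^2 + 20*x - 12) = (x - 5)*(x - 2)*(x^3 - 7*x + 6) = (x - 5)*(x - 2)^2*(x^2 + 2*x - 3) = (x - 5)*(x - 2)^2*(x - 1)*(x + 3)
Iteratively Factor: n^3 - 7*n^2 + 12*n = (n)*(n^2 - 7*n + 12) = n*(n - 4)*(n - 3)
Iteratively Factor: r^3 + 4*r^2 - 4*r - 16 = (r - 2)*(r^2 + 6*r + 8) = (r - 2)*(r + 2)*(r + 4)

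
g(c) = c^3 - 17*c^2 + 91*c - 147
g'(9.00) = 28.00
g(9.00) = 24.00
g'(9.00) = 28.00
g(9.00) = 24.00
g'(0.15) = 85.97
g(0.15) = -133.73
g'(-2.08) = 174.70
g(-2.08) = -418.83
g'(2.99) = 16.16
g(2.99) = -0.16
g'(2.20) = 30.72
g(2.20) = -18.43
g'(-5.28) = 354.16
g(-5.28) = -1248.61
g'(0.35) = 79.47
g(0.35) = -117.19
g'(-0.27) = 100.40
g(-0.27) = -172.83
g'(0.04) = 89.64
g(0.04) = -143.39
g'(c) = 3*c^2 - 34*c + 91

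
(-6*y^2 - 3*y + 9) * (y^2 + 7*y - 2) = -6*y^4 - 45*y^3 + 69*y - 18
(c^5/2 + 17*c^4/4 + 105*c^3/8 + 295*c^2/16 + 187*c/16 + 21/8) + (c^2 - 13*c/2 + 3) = c^5/2 + 17*c^4/4 + 105*c^3/8 + 311*c^2/16 + 83*c/16 + 45/8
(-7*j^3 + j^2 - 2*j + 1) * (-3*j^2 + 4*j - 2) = 21*j^5 - 31*j^4 + 24*j^3 - 13*j^2 + 8*j - 2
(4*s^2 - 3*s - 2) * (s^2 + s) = 4*s^4 + s^3 - 5*s^2 - 2*s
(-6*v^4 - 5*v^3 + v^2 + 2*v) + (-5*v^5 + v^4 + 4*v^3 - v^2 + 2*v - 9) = -5*v^5 - 5*v^4 - v^3 + 4*v - 9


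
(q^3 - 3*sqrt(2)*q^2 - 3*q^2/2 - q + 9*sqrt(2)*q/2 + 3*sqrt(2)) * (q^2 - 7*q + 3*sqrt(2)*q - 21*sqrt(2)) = q^5 - 17*q^4/2 - 17*q^3/2 + 160*q^2 - 171*q - 126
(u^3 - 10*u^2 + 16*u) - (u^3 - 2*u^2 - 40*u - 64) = -8*u^2 + 56*u + 64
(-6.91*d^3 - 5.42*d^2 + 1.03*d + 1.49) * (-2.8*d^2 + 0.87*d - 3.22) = 19.348*d^5 + 9.1643*d^4 + 14.6508*d^3 + 14.1765*d^2 - 2.0203*d - 4.7978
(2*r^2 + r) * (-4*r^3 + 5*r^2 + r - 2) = -8*r^5 + 6*r^4 + 7*r^3 - 3*r^2 - 2*r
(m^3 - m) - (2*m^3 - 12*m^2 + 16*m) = -m^3 + 12*m^2 - 17*m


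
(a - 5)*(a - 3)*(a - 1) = a^3 - 9*a^2 + 23*a - 15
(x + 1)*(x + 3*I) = x^2 + x + 3*I*x + 3*I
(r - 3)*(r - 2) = r^2 - 5*r + 6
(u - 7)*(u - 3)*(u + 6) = u^3 - 4*u^2 - 39*u + 126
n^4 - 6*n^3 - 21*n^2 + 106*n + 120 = (n - 6)*(n - 5)*(n + 1)*(n + 4)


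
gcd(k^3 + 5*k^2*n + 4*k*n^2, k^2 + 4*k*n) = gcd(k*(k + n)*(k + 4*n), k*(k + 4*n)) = k^2 + 4*k*n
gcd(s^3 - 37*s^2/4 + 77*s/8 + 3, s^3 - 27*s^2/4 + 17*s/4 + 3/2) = s + 1/4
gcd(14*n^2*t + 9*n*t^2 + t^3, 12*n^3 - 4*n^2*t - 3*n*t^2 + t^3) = 2*n + t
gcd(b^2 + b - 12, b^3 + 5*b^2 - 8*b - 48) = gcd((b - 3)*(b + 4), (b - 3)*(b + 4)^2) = b^2 + b - 12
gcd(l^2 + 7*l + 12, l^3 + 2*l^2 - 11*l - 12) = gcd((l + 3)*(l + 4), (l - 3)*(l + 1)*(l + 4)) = l + 4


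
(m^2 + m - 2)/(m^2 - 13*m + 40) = (m^2 + m - 2)/(m^2 - 13*m + 40)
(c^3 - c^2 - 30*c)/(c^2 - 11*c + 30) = c*(c + 5)/(c - 5)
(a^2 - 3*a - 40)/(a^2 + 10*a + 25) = (a - 8)/(a + 5)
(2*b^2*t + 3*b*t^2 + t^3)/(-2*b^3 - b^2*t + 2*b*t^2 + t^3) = t/(-b + t)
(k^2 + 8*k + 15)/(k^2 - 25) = (k + 3)/(k - 5)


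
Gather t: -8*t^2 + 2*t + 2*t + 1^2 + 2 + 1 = -8*t^2 + 4*t + 4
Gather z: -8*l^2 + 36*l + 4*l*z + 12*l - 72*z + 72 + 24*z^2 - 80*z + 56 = -8*l^2 + 48*l + 24*z^2 + z*(4*l - 152) + 128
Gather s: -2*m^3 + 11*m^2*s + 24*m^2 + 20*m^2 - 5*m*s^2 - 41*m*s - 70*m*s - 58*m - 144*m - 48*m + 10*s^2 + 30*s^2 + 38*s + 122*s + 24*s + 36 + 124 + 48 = -2*m^3 + 44*m^2 - 250*m + s^2*(40 - 5*m) + s*(11*m^2 - 111*m + 184) + 208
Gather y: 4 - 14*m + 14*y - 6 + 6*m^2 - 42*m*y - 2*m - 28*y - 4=6*m^2 - 16*m + y*(-42*m - 14) - 6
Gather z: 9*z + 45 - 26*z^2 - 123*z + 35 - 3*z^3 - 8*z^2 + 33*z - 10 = -3*z^3 - 34*z^2 - 81*z + 70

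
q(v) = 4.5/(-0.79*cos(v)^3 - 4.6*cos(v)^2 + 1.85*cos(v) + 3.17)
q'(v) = 4.5*(-2.37*sin(v)*cos(v)^2 - 9.2*sin(v)*cos(v) + 1.85*sin(v))/(-0.79*cos(v)^3 - 4.6*cos(v)^2 + 1.85*cos(v) + 3.17)^2 = (-10.665*cos(v)^2 - 41.4*cos(v) + 8.325)*sin(v)/(0.79*cos(v)^3 + 4.6*cos(v)^2 - 1.85*cos(v) - 3.17)^2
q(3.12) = -1.81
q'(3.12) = 0.14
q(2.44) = -7.83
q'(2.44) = 65.90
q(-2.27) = 15.82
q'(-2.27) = -288.95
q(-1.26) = 1.37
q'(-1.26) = 0.47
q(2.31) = 58.13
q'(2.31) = 3869.55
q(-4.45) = 1.88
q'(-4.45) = 3.09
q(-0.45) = 8.50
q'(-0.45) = 58.37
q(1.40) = 1.34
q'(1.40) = 0.09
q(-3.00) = -1.87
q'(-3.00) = -0.95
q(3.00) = -1.87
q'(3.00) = 0.95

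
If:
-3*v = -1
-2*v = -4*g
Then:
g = 1/6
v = 1/3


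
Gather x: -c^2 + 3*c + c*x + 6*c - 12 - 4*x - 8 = -c^2 + 9*c + x*(c - 4) - 20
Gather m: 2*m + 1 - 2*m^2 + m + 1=-2*m^2 + 3*m + 2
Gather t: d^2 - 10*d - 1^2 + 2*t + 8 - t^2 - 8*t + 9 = d^2 - 10*d - t^2 - 6*t + 16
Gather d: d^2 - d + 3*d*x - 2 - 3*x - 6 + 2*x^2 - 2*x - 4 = d^2 + d*(3*x - 1) + 2*x^2 - 5*x - 12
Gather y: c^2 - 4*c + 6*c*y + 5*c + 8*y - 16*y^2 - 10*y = c^2 + c - 16*y^2 + y*(6*c - 2)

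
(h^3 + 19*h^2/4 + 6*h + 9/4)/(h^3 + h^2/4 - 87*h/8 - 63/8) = 2*(h + 1)/(2*h - 7)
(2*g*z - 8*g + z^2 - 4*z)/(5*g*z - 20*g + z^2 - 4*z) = (2*g + z)/(5*g + z)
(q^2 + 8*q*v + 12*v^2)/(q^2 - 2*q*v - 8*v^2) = (q + 6*v)/(q - 4*v)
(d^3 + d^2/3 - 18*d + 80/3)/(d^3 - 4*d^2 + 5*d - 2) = (3*d^2 + 7*d - 40)/(3*(d^2 - 2*d + 1))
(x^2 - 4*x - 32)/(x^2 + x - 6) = (x^2 - 4*x - 32)/(x^2 + x - 6)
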